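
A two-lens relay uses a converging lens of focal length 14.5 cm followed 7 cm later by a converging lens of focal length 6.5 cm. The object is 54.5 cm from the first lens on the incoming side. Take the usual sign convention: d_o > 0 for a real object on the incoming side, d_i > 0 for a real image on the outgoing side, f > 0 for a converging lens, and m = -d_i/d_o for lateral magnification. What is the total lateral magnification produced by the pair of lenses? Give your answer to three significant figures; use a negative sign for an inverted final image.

Lens 1: 1/d_i1 = 1/f_1 - 1/d_o1 = 1/14.5 - 1/54.5 = 0.05062 cm^-1, so d_i1 = 19.756 cm.
m_1 = -(19.756)/54.5 = -0.3625.
Since 19.756 cm > 7 cm, the first image lies past the second lens and serves as a virtual object: d_o2 = L - d_i1 = -12.756 cm.
Lens 2: 1/d_i2 = 1/f_2 - 1/d_o2 = 1/6.5 - 1/(-12.756) = 0.23224 cm^-1, so d_i2 = 4.306 cm.
m_2 = -(4.306)/(-12.756) = 0.3376.
Overall magnification: m = m_1 m_2 = -0.1224.

-0.122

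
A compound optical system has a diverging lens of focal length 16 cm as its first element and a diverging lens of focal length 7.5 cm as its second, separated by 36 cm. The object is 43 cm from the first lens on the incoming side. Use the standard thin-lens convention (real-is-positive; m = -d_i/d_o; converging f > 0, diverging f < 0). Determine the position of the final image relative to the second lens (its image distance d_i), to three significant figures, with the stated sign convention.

Applying the thin-lens equation to the first lens, 1/(-16) = 1/43 + 1/d_i1, which gives d_i1 = -11.661 cm.
With d_i1 < 0 the first image is virtual and lies on the object side; the object distance for lens 2 is d_o2 = 36 - (-11.661) = 47.661 cm.
Applying the thin-lens equation again with f_2 = -7.5 cm and d_o2 = 47.661 cm gives d_i2 = -6.480 cm.

-6.48 cm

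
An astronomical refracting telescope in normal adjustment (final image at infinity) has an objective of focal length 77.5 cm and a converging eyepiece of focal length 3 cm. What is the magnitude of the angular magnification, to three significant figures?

25.8

|M| = f_obj/|f_eye| = 77.5/3 = 25.833.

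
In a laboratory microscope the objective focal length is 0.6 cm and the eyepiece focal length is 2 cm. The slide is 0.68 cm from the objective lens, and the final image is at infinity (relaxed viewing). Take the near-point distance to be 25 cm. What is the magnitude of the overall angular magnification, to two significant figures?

94

Objective: 1/d_i = 1/f_obj - 1/d_o = 1/0.6 - 1/0.68 = 0.19608 cm^-1, so d_i = 5.100 cm.
m_obj = -d_i/d_o = -5.100/0.68 = -7.500.
Eyepiece angular magnification (image at infinity): M_eye = D/f_e = 25/2 = 12.500.
Overall M = m_obj x M_eye = (-7.500)(12.500) = -93.75.
|M| = 93.75.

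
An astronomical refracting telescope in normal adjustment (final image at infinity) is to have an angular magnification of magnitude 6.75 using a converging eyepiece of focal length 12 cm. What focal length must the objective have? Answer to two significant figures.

|M| = f_obj/|f_eye|, so f_obj = |M| x |f_eye| = 6.75 x 12 = 81.000 cm.

81 cm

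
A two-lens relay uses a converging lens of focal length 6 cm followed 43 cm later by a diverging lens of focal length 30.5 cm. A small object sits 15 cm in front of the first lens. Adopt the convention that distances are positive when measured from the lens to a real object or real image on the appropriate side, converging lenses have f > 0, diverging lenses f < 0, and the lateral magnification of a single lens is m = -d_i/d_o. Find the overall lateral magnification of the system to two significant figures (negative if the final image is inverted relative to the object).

-0.32

Lens 1: 1/d_i1 = 1/f_1 - 1/d_o1 = 1/6 - 1/15 = 0.10000 cm^-1, so d_i1 = 10.000 cm.
m_1 = -(10.000)/15 = -0.6667.
Object distance for lens 2: d_o2 = 43 - 10.000 = 33.000 cm.
Lens 2: 1/d_i2 = 1/f_2 - 1/d_o2 = 1/(-30.5) - 1/(33.000) = -0.06309 cm^-1, so d_i2 = -15.850 cm.
m_2 = -(-15.850)/(33.000) = 0.4803.
Total m = m_1 x m_2 = (-0.6667)(0.4803) = -0.3202.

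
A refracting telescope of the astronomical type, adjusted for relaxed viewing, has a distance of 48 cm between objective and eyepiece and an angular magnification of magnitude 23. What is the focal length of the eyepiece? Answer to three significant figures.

In normal adjustment the tube length equals f_obj + f_eye and |M| = f_obj/f_eye.
So f_obj = 23 f_eye and 23 f_eye + f_eye = 48 cm, giving f_eye = 48/24 = 2.000 cm and f_obj = 46.000 cm.

2.00 cm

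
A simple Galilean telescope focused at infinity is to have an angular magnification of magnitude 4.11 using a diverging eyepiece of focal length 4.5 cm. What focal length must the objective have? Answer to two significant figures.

18 cm

|M| = f_obj/|f_eye|, so f_obj = |M| x |f_eye| = 4.11 x 4.5 = 18.495 cm.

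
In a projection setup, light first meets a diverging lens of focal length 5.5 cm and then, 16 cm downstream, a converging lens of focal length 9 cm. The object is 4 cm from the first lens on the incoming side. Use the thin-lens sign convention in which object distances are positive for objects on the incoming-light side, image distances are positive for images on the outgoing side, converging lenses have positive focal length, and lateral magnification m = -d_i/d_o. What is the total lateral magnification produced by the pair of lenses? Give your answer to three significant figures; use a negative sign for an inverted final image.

Lens 1: 1/d_i1 = 1/f_1 - 1/d_o1 = 1/(-5.5) - 1/4 = -0.43182 cm^-1, so d_i1 = -2.316 cm.
m_1 = -(-2.316)/4 = 0.5789.
With d_i1 < 0 the first image is virtual and lies on the object side; the object distance for lens 2 is d_o2 = 16 - (-2.316) = 18.316 cm.
Lens 2: 1/d_i2 = 1/f_2 - 1/d_o2 = 1/9 - 1/(18.316) = 0.05651 cm^-1, so d_i2 = 17.695 cm.
m_2 = -(17.695)/(18.316) = -0.9661.
The system's lateral magnification is m_1 m_2 = (0.5789)(-0.9661) = -0.5593.

-0.559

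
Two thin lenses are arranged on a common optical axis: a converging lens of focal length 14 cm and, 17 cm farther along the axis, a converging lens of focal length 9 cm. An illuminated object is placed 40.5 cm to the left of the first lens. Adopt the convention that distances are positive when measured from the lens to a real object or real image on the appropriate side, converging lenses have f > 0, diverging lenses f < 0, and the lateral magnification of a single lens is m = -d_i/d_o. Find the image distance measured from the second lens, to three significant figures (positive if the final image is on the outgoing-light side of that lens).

Applying the thin-lens equation to the first lens, 1/14 = 1/40.5 + 1/d_i1, which gives d_i1 = 21.396 cm.
Since 21.396 cm > 17 cm, the first image lies past the second lens and serves as a virtual object: d_o2 = L - d_i1 = -4.396 cm.
Applying the thin-lens equation again with f_2 = 9 cm and d_o2 = -4.396 cm gives d_i2 = 2.954 cm.

2.95 cm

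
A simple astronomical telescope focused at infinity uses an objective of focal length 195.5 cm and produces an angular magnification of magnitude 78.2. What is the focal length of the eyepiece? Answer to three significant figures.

2.50 cm

|M| = f_obj/f_eye, so f_eye = f_obj/|M| = 195.5/78.2 = 2.500 cm.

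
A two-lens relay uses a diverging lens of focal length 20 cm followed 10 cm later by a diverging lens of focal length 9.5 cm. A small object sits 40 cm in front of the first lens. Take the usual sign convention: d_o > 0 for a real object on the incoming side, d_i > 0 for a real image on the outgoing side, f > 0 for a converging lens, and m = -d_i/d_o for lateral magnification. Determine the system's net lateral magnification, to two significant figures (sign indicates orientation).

Applying the thin-lens equation to the first lens, 1/(-20) = 1/40 + 1/d_i1, which gives d_i1 = -13.333 cm.
Its lateral magnification is m_1 = -d_i1/d_o1 = -(-13.333)/40 = 0.3333.
With d_i1 < 0 the first image is virtual and lies on the object side; the object distance for lens 2 is d_o2 = 10 - (-13.333) = 23.333 cm.
Applying the thin-lens equation again with f_2 = -9.5 cm and d_o2 = 23.333 cm gives d_i2 = -6.751 cm.
m_2 = -(-6.751)/(23.333) = 0.2893.
Total m = m_1 x m_2 = (0.3333)(0.2893) = 0.0964.

0.096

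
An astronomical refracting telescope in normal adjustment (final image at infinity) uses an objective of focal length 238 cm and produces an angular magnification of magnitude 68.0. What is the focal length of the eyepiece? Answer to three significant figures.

|M| = f_obj/f_eye, so f_eye = f_obj/|M| = 238/68.0 = 3.500 cm.

3.50 cm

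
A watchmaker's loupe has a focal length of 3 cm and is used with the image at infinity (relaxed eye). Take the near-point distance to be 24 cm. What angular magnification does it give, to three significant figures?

M = D/f = 24/3 = 8.000.

8.00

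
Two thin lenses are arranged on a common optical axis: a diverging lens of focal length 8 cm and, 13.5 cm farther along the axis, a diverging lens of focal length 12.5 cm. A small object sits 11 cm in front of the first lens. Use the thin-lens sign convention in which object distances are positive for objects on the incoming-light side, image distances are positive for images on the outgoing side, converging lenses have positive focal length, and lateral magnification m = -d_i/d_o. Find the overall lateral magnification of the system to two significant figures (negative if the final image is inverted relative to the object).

Lens 1: 1/d_i1 = 1/f_1 - 1/d_o1 = 1/(-8) - 1/11 = -0.21591 cm^-1, so d_i1 = -4.632 cm.
m_1 = -(-4.632)/11 = 0.4211.
With d_i1 < 0 the first image is virtual and lies on the object side; the object distance for lens 2 is d_o2 = 13.5 - (-4.632) = 18.132 cm.
Lens 2: 1/d_i2 = 1/f_2 - 1/d_o2 = 1/(-12.5) - 1/(18.132) = -0.13515 cm^-1, so d_i2 = -7.399 cm.
m_2 = -(-7.399)/(18.132) = 0.4081.
Overall magnification: m = m_1 m_2 = 0.1718.

0.17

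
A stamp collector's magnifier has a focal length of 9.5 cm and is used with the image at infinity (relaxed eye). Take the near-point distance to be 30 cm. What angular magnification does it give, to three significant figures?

3.16

M = D/f = 30/9.5 = 3.158.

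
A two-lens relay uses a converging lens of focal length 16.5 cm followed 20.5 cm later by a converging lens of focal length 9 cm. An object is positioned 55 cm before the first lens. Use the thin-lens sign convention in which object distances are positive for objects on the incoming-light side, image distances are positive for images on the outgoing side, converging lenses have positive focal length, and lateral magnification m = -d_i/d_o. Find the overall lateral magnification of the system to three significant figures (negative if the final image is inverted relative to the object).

Applying the thin-lens equation to the first lens, 1/16.5 = 1/55 + 1/d_i1, which gives d_i1 = 23.571 cm.
Its lateral magnification is m_1 = -d_i1/d_o1 = -(23.571)/55 = -0.4286.
Since 23.571 cm > 20.5 cm, the first image lies past the second lens and serves as a virtual object: d_o2 = L - d_i1 = -3.071 cm.
Applying the thin-lens equation again with f_2 = 9 cm and d_o2 = -3.071 cm gives d_i2 = 2.290 cm.
m_2 = -(2.290)/(-3.071) = 0.7456.
Overall magnification: m = m_1 m_2 = -0.3195.

-0.320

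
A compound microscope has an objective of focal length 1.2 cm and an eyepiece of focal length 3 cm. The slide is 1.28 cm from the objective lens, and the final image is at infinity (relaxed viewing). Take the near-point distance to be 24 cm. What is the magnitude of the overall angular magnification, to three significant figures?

Objective: 1/d_i = 1/f_obj - 1/d_o = 1/1.2 - 1/1.28 = 0.05208 cm^-1, so d_i = 19.200 cm.
m_obj = -d_i/d_o = -19.200/1.28 = -15.000.
Eyepiece angular magnification (image at infinity): M_eye = D/f_e = 24/3 = 8.000.
Overall M = m_obj x M_eye = (-15.000)(8.000) = -120.00.
|M| = 120.00.

120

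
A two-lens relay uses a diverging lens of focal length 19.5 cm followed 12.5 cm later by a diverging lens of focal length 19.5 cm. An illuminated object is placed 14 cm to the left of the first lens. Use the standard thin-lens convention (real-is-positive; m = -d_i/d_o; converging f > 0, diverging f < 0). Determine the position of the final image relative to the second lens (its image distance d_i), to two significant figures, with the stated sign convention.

-10 cm

First lens: d_i1 = 1/(1/(-19.5) - 1/14) = -8.149 cm.
With d_i1 < 0 the first image is virtual and lies on the object side; the object distance for lens 2 is d_o2 = 12.5 - (-8.149) = 20.649 cm.
Second lens: d_i2 = 1/(1/(-19.5) - 1/(20.649)) = -10.029 cm.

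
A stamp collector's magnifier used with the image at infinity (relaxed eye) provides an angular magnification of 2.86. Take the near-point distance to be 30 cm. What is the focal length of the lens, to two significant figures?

For the image at infinity, M = D/f.
f = D/M = 30/2.86 = 10.490 cm.

10 cm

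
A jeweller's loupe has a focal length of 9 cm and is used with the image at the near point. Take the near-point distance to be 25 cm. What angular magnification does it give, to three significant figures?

3.78

M = 1 + D/f = 1 + 25/9 = 3.778.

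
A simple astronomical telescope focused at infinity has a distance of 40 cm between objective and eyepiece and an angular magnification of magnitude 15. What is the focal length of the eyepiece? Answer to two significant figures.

In normal adjustment the tube length equals f_obj + f_eye and |M| = f_obj/f_eye.
So f_obj = 15 f_eye and 15 f_eye + f_eye = 40 cm, giving f_eye = 40/16 = 2.500 cm and f_obj = 37.500 cm.

2.5 cm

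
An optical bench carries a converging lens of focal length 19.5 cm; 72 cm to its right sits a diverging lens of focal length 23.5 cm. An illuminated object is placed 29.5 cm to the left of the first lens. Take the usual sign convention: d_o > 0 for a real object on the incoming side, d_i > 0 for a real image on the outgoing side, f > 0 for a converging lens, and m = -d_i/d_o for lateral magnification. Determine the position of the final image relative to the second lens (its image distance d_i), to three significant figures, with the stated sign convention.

-8.96 cm

First lens: d_i1 = 1/(1/19.5 - 1/29.5) = 57.525 cm.
Object distance for lens 2: d_o2 = 72 - 57.525 = 14.475 cm.
Second lens: d_i2 = 1/(1/(-23.5) - 1/(14.475)) = -8.958 cm.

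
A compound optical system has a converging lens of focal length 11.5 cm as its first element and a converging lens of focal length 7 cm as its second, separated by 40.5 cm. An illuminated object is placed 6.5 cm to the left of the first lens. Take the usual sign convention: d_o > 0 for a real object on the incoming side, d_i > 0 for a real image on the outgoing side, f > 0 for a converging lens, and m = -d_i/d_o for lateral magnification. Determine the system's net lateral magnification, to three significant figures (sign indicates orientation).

Lens 1: 1/d_i1 = 1/f_1 - 1/d_o1 = 1/11.5 - 1/6.5 = -0.06689 cm^-1, so d_i1 = -14.950 cm.
m_1 = -(-14.950)/6.5 = 2.3000.
With d_i1 < 0 the first image is virtual and lies on the object side; the object distance for lens 2 is d_o2 = 40.5 - (-14.950) = 55.450 cm.
Lens 2: 1/d_i2 = 1/f_2 - 1/d_o2 = 1/7 - 1/(55.450) = 0.12482 cm^-1, so d_i2 = 8.011 cm.
m_2 = -(8.011)/(55.450) = -0.1445.
Overall magnification: m = m_1 m_2 = -0.3323.

-0.332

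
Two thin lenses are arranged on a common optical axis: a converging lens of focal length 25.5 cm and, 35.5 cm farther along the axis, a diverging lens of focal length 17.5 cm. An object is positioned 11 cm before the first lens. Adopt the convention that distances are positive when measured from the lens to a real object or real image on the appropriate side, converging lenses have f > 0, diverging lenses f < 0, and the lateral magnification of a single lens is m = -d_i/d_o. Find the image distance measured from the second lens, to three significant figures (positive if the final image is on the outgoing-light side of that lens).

Lens 1: 1/d_i1 = 1/f_1 - 1/d_o1 = 1/25.5 - 1/11 = -0.05169 cm^-1, so d_i1 = -19.345 cm.
With d_i1 < 0 the first image is virtual and lies on the object side; the object distance for lens 2 is d_o2 = 35.5 - (-19.345) = 54.845 cm.
Lens 2: 1/d_i2 = 1/f_2 - 1/d_o2 = 1/(-17.5) - 1/(54.845) = -0.07538 cm^-1, so d_i2 = -13.267 cm.

-13.3 cm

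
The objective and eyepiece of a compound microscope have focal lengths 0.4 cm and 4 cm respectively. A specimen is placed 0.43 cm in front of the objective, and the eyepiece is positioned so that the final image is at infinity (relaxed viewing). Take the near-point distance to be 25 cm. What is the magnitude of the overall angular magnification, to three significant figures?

83.3

Objective: 1/d_i = 1/f_obj - 1/d_o = 1/0.4 - 1/0.43 = 0.17442 cm^-1, so d_i = 5.733 cm.
m_obj = -d_i/d_o = -5.733/0.43 = -13.333.
Eyepiece angular magnification (image at infinity): M_eye = D/f_e = 25/4 = 6.250.
Overall M = m_obj x M_eye = (-13.333)(6.250) = -83.33.
|M| = 83.33.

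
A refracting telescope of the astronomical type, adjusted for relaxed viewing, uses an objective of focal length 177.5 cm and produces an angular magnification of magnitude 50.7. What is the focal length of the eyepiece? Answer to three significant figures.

|M| = f_obj/f_eye, so f_eye = f_obj/|M| = 177.5/50.7 = 3.501 cm.

3.50 cm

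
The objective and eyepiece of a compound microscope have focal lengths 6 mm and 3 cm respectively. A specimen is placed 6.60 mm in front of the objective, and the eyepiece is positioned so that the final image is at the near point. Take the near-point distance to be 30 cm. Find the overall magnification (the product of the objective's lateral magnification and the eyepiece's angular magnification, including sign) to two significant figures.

-110

Convert to cm: f_obj = 6 mm = 0.6 cm; d_o = 6.60 mm = 0.66 cm.
Objective: 1/d_i = 1/f_obj - 1/d_o = 1/0.6 - 1/0.66 = 0.15152 cm^-1, so d_i = 6.600 cm.
m_obj = -d_i/d_o = -6.600/0.66 = -10.000.
Eyepiece angular magnification (image at near point): M_eye = 1 + D/f_e = 1 + 30/3 = 11.000.
Overall M = m_obj x M_eye = (-10.000)(11.000) = -110.00.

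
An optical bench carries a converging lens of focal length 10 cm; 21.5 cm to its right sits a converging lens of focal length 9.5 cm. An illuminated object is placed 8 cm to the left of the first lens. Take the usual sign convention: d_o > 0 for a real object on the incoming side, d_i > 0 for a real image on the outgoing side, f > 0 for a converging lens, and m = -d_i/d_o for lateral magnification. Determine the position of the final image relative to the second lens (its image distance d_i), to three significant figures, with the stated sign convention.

Lens 1: 1/d_i1 = 1/f_1 - 1/d_o1 = 1/10 - 1/8 = -0.02500 cm^-1, so d_i1 = -40.000 cm.
With d_i1 < 0 the first image is virtual and lies on the object side; the object distance for lens 2 is d_o2 = 21.5 - (-40.000) = 61.500 cm.
Lens 2: 1/d_i2 = 1/f_2 - 1/d_o2 = 1/9.5 - 1/(61.500) = 0.08900 cm^-1, so d_i2 = 11.236 cm.

11.2 cm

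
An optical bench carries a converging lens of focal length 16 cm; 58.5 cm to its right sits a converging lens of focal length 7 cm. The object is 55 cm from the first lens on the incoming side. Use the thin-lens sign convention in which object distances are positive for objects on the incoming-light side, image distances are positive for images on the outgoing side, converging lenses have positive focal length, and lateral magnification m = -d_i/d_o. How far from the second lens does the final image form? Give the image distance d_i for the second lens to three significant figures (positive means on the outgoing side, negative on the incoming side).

8.69 cm

Lens 1: 1/d_i1 = 1/f_1 - 1/d_o1 = 1/16 - 1/55 = 0.04432 cm^-1, so d_i1 = 22.564 cm.
That image sits 35.936 cm in front of the second lens, so d_o2 = 35.936 cm.
Lens 2: 1/d_i2 = 1/f_2 - 1/d_o2 = 1/7 - 1/(35.936) = 0.11503 cm^-1, so d_i2 = 8.693 cm.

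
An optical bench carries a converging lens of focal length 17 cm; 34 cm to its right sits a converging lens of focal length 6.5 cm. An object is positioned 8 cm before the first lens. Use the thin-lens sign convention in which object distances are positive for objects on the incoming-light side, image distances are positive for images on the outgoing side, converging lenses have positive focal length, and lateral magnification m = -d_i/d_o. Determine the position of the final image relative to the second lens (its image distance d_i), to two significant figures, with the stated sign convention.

7.5 cm

First lens: d_i1 = 1/(1/17 - 1/8) = -15.111 cm.
The intermediate image is virtual, 15.111 cm to the left of lens 1, so d_o2 = L - d_i1 = 34 - (-15.111) = 49.111 cm.
Second lens: d_i2 = 1/(1/6.5 - 1/(49.111)) = 7.492 cm.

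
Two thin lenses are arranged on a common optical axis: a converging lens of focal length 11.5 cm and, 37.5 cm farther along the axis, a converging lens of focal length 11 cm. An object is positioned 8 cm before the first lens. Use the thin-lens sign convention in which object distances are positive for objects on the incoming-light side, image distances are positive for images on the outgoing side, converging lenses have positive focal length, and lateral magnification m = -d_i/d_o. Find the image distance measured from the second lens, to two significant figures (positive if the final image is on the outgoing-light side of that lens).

Applying the thin-lens equation to the first lens, 1/11.5 = 1/8 + 1/d_i1, which gives d_i1 = -26.286 cm.
With d_i1 < 0 the first image is virtual and lies on the object side; the object distance for lens 2 is d_o2 = 37.5 - (-26.286) = 63.786 cm.
Applying the thin-lens equation again with f_2 = 11 cm and d_o2 = 63.786 cm gives d_i2 = 13.292 cm.

13 cm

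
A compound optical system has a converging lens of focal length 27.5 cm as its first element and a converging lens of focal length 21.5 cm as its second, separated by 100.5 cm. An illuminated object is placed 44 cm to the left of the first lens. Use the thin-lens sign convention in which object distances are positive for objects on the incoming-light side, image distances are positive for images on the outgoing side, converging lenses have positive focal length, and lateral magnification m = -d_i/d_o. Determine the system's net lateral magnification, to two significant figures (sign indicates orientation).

6.3

First lens: d_i1 = 1/(1/27.5 - 1/44) = 73.333 cm.
m_1 = -(73.333)/44 = -1.6667.
The intermediate image is 73.333 cm to the right of lens 1, so d_o2 = L - d_i1 = 100.5 - 73.333 = 27.167 cm.
Second lens: d_i2 = 1/(1/21.5 - 1/(27.167)) = 103.074 cm.
m_2 = -(103.074)/(27.167) = -3.7941.
Overall magnification: m = m_1 m_2 = 6.3235.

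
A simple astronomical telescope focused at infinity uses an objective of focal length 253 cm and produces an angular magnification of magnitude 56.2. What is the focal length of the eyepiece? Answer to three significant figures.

|M| = f_obj/f_eye, so f_eye = f_obj/|M| = 253/56.2 = 4.502 cm.

4.50 cm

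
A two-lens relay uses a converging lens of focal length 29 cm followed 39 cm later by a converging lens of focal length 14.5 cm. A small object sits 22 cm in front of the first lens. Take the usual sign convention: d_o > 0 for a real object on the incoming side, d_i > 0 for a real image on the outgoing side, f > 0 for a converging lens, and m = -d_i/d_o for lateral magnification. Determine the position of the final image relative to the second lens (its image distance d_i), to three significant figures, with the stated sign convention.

16.3 cm

First lens: d_i1 = 1/(1/29 - 1/22) = -91.143 cm.
The intermediate image is virtual, 91.143 cm to the left of lens 1, so d_o2 = L - d_i1 = 39 - (-91.143) = 130.143 cm.
Second lens: d_i2 = 1/(1/14.5 - 1/(130.143)) = 16.318 cm.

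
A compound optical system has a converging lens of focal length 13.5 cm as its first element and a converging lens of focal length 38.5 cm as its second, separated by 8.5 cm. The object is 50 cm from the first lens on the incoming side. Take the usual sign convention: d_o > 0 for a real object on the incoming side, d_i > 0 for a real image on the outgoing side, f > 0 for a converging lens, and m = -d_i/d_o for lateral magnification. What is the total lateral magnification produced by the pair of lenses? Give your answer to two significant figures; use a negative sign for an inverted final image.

Applying the thin-lens equation to the first lens, 1/13.5 = 1/50 + 1/d_i1, which gives d_i1 = 18.493 cm.
Its lateral magnification is m_1 = -d_i1/d_o1 = -(18.493)/50 = -0.3699.
Since 18.493 cm > 8.5 cm, the first image lies past the second lens and serves as a virtual object: d_o2 = L - d_i1 = -9.993 cm.
Applying the thin-lens equation again with f_2 = 38.5 cm and d_o2 = -9.993 cm gives d_i2 = 7.934 cm.
m_2 = -(7.934)/(-9.993) = 0.7939.
Overall magnification: m = m_1 m_2 = -0.2936.

-0.29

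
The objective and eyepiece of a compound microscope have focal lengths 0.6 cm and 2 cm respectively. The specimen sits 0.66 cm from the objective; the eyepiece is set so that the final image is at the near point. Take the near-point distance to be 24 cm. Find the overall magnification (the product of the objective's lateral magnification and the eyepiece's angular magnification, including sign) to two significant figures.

-130

Objective: 1/d_i = 1/f_obj - 1/d_o = 1/0.6 - 1/0.66 = 0.15152 cm^-1, so d_i = 6.600 cm.
m_obj = -d_i/d_o = -6.600/0.66 = -10.000.
Eyepiece angular magnification (image at near point): M_eye = 1 + D/f_e = 1 + 24/2 = 13.000.
Overall M = m_obj x M_eye = (-10.000)(13.000) = -130.00.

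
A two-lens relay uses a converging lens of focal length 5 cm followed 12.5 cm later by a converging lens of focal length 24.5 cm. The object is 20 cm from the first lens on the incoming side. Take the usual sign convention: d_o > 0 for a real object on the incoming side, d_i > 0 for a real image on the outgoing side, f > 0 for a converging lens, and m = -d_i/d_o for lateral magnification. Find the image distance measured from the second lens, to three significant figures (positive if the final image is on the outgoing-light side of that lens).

-7.66 cm

Lens 1: 1/d_i1 = 1/f_1 - 1/d_o1 = 1/5 - 1/20 = 0.15000 cm^-1, so d_i1 = 6.667 cm.
That image sits 5.833 cm in front of the second lens, so d_o2 = 5.833 cm.
Lens 2: 1/d_i2 = 1/f_2 - 1/d_o2 = 1/24.5 - 1/(5.833) = -0.13061 cm^-1, so d_i2 = -7.656 cm.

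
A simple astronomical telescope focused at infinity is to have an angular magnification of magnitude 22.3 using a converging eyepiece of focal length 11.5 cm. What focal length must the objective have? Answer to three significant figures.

|M| = f_obj/|f_eye|, so f_obj = |M| x |f_eye| = 22.3 x 11.5 = 256.450 cm.

256 cm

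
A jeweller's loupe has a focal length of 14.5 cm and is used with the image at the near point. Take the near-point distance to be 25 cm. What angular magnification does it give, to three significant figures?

2.72

M = 1 + D/f = 1 + 25/14.5 = 2.724.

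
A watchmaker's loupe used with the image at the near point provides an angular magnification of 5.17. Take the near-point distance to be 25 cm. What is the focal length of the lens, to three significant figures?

For the image at the near point, M = 1 + D/f.
f = D/(M - 1) = 25/(5.17 - 1) = 5.995 cm.

6.00 cm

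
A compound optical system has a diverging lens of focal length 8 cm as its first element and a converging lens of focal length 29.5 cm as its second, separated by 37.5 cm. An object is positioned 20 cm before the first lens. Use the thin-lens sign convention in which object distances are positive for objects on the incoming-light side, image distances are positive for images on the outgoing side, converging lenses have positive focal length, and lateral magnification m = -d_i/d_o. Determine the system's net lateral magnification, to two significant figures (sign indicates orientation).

-0.61

Lens 1: 1/d_i1 = 1/f_1 - 1/d_o1 = 1/(-8) - 1/20 = -0.17500 cm^-1, so d_i1 = -5.714 cm.
m_1 = -(-5.714)/20 = 0.2857.
The intermediate image is virtual, 5.714 cm to the left of lens 1, so d_o2 = L - d_i1 = 37.5 - (-5.714) = 43.214 cm.
Lens 2: 1/d_i2 = 1/f_2 - 1/d_o2 = 1/29.5 - 1/(43.214) = 0.01076 cm^-1, so d_i2 = 92.956 cm.
m_2 = -(92.956)/(43.214) = -2.1510.
Overall magnification: m = m_1 m_2 = -0.6146.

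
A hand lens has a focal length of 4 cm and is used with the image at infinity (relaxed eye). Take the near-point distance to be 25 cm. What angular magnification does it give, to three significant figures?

M = D/f = 25/4 = 6.250.

6.25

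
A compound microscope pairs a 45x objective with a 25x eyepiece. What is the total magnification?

The overall magnification of a compound microscope is the product of the objective and eyepiece magnifications:
M = M_obj x M_eye = 45 x 25 = 1125.

1125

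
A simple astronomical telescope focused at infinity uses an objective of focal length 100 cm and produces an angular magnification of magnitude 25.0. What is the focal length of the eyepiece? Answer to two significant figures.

|M| = f_obj/f_eye, so f_eye = f_obj/|M| = 100/25.0 = 4.000 cm.

4.0 cm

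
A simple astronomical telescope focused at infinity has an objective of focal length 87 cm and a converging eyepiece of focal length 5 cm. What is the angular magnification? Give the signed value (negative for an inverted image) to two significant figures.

M = -f_obj/f_eye = -87/(5) = -17.400.

-17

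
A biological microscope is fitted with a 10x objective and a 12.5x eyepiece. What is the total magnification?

The overall magnification of a compound microscope is the product of the objective and eyepiece magnifications:
M = M_obj x M_eye = 10 x 12.5 = 125.

125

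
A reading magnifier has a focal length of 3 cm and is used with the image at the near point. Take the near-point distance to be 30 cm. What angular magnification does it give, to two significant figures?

M = 1 + D/f = 1 + 30/3 = 11.000.

11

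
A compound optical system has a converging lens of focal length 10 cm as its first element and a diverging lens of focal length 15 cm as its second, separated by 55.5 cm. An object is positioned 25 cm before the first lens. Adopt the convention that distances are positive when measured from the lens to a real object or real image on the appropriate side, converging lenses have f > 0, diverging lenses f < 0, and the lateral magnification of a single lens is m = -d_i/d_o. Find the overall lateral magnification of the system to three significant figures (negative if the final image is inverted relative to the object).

-0.186

Applying the thin-lens equation to the first lens, 1/10 = 1/25 + 1/d_i1, which gives d_i1 = 16.667 cm.
Its lateral magnification is m_1 = -d_i1/d_o1 = -(16.667)/25 = -0.6667.
Object distance for lens 2: d_o2 = 55.5 - 16.667 = 38.833 cm.
Applying the thin-lens equation again with f_2 = -15 cm and d_o2 = 38.833 cm gives d_i2 = -10.820 cm.
m_2 = -(-10.820)/(38.833) = 0.2786.
The system's lateral magnification is m_1 m_2 = (-0.6667)(0.2786) = -0.1858.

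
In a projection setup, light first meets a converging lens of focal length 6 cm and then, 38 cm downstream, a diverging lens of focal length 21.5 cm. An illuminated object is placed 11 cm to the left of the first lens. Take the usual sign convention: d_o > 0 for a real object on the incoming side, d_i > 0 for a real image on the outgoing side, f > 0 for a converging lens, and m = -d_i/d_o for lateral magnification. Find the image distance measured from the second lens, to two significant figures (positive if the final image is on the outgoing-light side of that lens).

-12 cm

Applying the thin-lens equation to the first lens, 1/6 = 1/11 + 1/d_i1, which gives d_i1 = 13.200 cm.
That image sits 24.800 cm in front of the second lens, so d_o2 = 24.800 cm.
Applying the thin-lens equation again with f_2 = -21.5 cm and d_o2 = 24.800 cm gives d_i2 = -11.516 cm.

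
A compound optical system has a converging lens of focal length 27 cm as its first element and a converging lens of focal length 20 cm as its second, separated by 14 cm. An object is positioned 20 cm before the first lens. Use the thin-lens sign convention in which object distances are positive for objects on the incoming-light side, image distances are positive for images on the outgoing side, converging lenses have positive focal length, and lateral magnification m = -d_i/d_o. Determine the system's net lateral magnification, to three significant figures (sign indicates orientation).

-1.08

First lens: d_i1 = 1/(1/27 - 1/20) = -77.143 cm.
m_1 = -(-77.143)/20 = 3.8571.
With d_i1 < 0 the first image is virtual and lies on the object side; the object distance for lens 2 is d_o2 = 14 - (-77.143) = 91.143 cm.
Second lens: d_i2 = 1/(1/20 - 1/(91.143)) = 25.622 cm.
m_2 = -(25.622)/(91.143) = -0.2811.
The system's lateral magnification is m_1 m_2 = (3.8571)(-0.2811) = -1.0843.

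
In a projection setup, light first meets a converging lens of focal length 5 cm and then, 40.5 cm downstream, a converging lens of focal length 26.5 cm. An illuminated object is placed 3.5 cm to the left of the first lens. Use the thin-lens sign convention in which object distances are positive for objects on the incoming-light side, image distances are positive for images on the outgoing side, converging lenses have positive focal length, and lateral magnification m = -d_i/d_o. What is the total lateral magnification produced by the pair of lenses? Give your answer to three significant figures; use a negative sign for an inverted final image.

-3.44

First lens: d_i1 = 1/(1/5 - 1/3.5) = -11.667 cm.
m_1 = -(-11.667)/3.5 = 3.3333.
The intermediate image is virtual, 11.667 cm to the left of lens 1, so d_o2 = L - d_i1 = 40.5 - (-11.667) = 52.167 cm.
Second lens: d_i2 = 1/(1/26.5 - 1/(52.167)) = 53.860 cm.
m_2 = -(53.860)/(52.167) = -1.0325.
The system's lateral magnification is m_1 m_2 = (3.3333)(-1.0325) = -3.4416.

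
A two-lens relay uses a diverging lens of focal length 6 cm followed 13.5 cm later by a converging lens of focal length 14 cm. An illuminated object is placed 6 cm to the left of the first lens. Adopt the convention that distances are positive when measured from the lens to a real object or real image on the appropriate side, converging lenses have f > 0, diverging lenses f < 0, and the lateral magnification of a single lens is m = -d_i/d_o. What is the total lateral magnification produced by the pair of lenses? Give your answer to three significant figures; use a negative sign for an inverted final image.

-2.80

First lens: d_i1 = 1/(1/(-6) - 1/6) = -3.000 cm.
m_1 = -(-3.000)/6 = 0.5000.
The intermediate image is virtual, 3.000 cm to the left of lens 1, so d_o2 = L - d_i1 = 13.5 - (-3.000) = 16.500 cm.
Second lens: d_i2 = 1/(1/14 - 1/(16.500)) = 92.400 cm.
m_2 = -(92.400)/(16.500) = -5.6000.
Overall magnification: m = m_1 m_2 = -2.8000.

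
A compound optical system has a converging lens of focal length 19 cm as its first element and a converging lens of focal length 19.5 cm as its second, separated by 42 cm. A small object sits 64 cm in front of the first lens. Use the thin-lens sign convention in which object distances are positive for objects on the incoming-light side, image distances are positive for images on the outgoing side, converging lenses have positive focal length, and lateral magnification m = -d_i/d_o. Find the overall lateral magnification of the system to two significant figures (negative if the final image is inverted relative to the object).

Lens 1: 1/d_i1 = 1/f_1 - 1/d_o1 = 1/19 - 1/64 = 0.03701 cm^-1, so d_i1 = 27.022 cm.
m_1 = -(27.022)/64 = -0.4222.
Object distance for lens 2: d_o2 = 42 - 27.022 = 14.978 cm.
Lens 2: 1/d_i2 = 1/f_2 - 1/d_o2 = 1/19.5 - 1/(14.978) = -0.01548 cm^-1, so d_i2 = -64.585 cm.
m_2 = -(-64.585)/(14.978) = 4.3120.
The system's lateral magnification is m_1 m_2 = (-0.4222)(4.3120) = -1.8206.

-1.8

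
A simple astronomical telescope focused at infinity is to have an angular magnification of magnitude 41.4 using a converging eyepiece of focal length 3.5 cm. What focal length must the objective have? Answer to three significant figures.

145 cm

|M| = f_obj/|f_eye|, so f_obj = |M| x |f_eye| = 41.4 x 3.5 = 144.900 cm.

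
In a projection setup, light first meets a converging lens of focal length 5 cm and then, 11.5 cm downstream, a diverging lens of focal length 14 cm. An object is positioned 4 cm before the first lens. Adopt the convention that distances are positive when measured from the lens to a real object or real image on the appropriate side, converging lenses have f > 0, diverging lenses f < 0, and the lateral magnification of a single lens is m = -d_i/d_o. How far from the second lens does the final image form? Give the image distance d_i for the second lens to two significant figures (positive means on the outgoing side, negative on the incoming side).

-9.7 cm

Lens 1: 1/d_i1 = 1/f_1 - 1/d_o1 = 1/5 - 1/4 = -0.05000 cm^-1, so d_i1 = -20.000 cm.
With d_i1 < 0 the first image is virtual and lies on the object side; the object distance for lens 2 is d_o2 = 11.5 - (-20.000) = 31.500 cm.
Lens 2: 1/d_i2 = 1/f_2 - 1/d_o2 = 1/(-14) - 1/(31.500) = -0.10317 cm^-1, so d_i2 = -9.692 cm.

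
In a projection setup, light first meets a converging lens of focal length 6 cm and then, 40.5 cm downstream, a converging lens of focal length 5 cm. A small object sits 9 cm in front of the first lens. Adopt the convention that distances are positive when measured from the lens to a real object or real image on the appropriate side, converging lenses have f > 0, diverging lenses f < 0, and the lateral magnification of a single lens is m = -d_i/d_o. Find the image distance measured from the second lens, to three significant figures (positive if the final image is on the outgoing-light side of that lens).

Lens 1: 1/d_i1 = 1/f_1 - 1/d_o1 = 1/6 - 1/9 = 0.05556 cm^-1, so d_i1 = 18.000 cm.
Object distance for lens 2: d_o2 = 40.5 - 18.000 = 22.500 cm.
Lens 2: 1/d_i2 = 1/f_2 - 1/d_o2 = 1/5 - 1/(22.500) = 0.15556 cm^-1, so d_i2 = 6.429 cm.

6.43 cm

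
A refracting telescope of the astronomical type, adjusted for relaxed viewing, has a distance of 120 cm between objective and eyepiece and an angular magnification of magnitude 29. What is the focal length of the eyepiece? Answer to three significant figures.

4.00 cm

In normal adjustment the tube length equals f_obj + f_eye and |M| = f_obj/f_eye.
So f_obj = 29 f_eye and 29 f_eye + f_eye = 120 cm, giving f_eye = 120/30 = 4.000 cm and f_obj = 116.000 cm.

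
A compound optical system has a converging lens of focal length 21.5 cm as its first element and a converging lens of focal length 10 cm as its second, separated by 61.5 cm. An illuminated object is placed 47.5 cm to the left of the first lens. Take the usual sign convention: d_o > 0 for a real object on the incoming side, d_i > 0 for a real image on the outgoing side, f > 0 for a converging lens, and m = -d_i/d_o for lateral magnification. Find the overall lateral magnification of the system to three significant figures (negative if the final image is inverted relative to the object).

0.677

First lens: d_i1 = 1/(1/21.5 - 1/47.5) = 39.279 cm.
m_1 = -(39.279)/47.5 = -0.8269.
That image sits 22.221 cm in front of the second lens, so d_o2 = 22.221 cm.
Second lens: d_i2 = 1/(1/10 - 1/(22.221)) = 18.183 cm.
m_2 = -(18.183)/(22.221) = -0.8183.
Overall magnification: m = m_1 m_2 = 0.6766.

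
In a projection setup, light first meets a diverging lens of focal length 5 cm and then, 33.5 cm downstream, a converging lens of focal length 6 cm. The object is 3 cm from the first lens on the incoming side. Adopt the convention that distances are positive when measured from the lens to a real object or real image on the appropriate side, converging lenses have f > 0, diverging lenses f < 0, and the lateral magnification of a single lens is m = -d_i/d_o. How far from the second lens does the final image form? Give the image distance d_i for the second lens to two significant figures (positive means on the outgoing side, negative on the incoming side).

7.2 cm

Applying the thin-lens equation to the first lens, 1/(-5) = 1/3 + 1/d_i1, which gives d_i1 = -1.875 cm.
With d_i1 < 0 the first image is virtual and lies on the object side; the object distance for lens 2 is d_o2 = 33.5 - (-1.875) = 35.375 cm.
Applying the thin-lens equation again with f_2 = 6 cm and d_o2 = 35.375 cm gives d_i2 = 7.226 cm.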